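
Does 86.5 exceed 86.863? No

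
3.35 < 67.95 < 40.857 False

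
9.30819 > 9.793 False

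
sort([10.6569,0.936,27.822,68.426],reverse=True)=[68.426,27.822,10.6569,0.936]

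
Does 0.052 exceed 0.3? No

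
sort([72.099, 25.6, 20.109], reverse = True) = [72.099, 25.6, 20.109]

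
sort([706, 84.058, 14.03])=[14.03, 84.058, 706]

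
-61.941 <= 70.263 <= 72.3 True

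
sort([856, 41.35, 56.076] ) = [41.35, 56.076, 856]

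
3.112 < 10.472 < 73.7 True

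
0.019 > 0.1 False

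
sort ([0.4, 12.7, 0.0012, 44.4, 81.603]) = [0.0012, 0.4, 12.7, 44.4, 81.603]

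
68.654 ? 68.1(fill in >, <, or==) >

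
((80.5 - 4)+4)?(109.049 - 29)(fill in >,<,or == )>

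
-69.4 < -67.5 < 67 True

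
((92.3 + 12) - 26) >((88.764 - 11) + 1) False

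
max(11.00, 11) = 11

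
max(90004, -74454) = 90004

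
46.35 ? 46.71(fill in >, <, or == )<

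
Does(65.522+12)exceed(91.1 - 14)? Yes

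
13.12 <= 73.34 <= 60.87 False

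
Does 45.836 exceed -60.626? Yes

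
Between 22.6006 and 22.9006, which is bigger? 22.9006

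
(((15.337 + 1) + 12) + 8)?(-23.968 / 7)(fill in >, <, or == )>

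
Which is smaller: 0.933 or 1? 0.933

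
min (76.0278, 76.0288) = 76.0278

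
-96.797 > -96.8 True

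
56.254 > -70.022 True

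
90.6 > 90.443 True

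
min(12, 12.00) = 12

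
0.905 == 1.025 False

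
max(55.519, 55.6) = 55.6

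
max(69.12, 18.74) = 69.12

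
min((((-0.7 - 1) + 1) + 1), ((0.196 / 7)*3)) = 0.084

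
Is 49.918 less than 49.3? No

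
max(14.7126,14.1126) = 14.7126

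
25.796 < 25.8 True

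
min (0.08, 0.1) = 0.08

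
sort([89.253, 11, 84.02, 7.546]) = [7.546, 11, 84.02, 89.253]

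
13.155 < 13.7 True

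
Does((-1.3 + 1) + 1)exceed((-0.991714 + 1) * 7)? Yes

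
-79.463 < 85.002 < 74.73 False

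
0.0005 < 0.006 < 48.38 True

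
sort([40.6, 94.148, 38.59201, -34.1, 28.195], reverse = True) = [94.148, 40.6, 38.59201, 28.195, -34.1]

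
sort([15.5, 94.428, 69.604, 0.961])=[0.961, 15.5, 69.604, 94.428]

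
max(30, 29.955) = 30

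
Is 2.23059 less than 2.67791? Yes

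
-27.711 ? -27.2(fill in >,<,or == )<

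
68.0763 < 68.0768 True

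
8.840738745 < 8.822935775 False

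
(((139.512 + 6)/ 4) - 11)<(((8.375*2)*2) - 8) True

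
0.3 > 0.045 True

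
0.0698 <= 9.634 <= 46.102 True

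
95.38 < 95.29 False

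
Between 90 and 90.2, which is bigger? 90.2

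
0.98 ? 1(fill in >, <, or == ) <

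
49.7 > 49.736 False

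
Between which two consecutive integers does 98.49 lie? 98 and 99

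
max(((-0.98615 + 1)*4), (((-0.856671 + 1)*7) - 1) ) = 0.0554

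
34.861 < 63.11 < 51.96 False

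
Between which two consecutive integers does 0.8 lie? 0 and 1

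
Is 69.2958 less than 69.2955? No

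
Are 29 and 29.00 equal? Yes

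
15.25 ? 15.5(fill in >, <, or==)<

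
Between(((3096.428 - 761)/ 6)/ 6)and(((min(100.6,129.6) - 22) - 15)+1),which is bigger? (((3096.428 - 761)/ 6)/ 6)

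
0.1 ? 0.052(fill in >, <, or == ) >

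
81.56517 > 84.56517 False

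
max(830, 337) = 830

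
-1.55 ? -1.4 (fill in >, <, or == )<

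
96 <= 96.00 True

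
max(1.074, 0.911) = 1.074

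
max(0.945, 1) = 1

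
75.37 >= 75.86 False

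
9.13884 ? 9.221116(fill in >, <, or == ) <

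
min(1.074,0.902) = 0.902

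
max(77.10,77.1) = 77.1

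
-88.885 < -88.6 True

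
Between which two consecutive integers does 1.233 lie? 1 and 2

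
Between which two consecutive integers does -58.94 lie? -59 and -58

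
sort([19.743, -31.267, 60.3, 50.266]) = [-31.267, 19.743, 50.266, 60.3]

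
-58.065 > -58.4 True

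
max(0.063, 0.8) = 0.8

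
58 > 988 False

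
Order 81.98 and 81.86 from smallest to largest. 81.86,81.98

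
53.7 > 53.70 False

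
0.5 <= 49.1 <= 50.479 True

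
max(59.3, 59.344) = 59.344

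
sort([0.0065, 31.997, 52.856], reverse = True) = [52.856, 31.997, 0.0065]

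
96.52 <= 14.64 False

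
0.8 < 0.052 False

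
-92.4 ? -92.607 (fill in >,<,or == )>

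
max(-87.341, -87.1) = -87.1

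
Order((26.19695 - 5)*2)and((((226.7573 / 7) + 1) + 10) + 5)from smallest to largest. ((26.19695 - 5)*2),((((226.7573 / 7) + 1) + 10) + 5)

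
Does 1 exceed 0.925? Yes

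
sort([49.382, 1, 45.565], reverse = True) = [49.382, 45.565, 1]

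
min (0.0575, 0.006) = 0.006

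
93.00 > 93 False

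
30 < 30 False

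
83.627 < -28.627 False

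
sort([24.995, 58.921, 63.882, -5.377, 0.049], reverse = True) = [63.882, 58.921, 24.995, 0.049, -5.377]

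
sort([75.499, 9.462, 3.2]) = [3.2, 9.462, 75.499]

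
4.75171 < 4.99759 True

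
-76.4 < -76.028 True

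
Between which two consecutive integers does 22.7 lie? 22 and 23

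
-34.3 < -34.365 False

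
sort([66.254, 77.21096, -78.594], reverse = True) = [77.21096, 66.254, -78.594]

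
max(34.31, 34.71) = 34.71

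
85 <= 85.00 True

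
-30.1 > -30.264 True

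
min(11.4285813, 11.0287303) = 11.0287303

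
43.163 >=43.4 False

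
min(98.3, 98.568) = 98.3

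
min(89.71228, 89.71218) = 89.71218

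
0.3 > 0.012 True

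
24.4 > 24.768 False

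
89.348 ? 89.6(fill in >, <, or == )<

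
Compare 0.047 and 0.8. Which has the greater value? 0.8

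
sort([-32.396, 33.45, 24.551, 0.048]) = [-32.396, 0.048, 24.551, 33.45]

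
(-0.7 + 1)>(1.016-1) True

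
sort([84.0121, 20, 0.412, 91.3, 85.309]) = [0.412, 20, 84.0121, 85.309, 91.3]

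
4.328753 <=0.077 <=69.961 False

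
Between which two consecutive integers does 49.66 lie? 49 and 50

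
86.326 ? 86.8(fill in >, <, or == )<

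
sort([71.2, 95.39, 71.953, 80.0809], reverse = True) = [95.39, 80.0809, 71.953, 71.2]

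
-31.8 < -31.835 False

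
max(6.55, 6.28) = 6.55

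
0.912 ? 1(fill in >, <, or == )<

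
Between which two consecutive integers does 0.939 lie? 0 and 1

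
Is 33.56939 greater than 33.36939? Yes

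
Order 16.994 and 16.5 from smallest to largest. 16.5, 16.994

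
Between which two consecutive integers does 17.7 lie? 17 and 18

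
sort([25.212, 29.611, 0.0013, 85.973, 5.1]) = [0.0013, 5.1, 25.212, 29.611, 85.973]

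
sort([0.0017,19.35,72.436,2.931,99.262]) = [0.0017,2.931,19.35,72.436,99.262]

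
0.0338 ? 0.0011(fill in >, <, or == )>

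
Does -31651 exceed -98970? Yes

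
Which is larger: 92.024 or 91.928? 92.024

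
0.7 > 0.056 True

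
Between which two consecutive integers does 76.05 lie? 76 and 77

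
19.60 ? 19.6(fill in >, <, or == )==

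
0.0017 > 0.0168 False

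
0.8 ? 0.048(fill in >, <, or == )>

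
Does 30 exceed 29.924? Yes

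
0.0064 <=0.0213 True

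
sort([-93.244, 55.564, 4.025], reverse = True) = [55.564, 4.025, -93.244]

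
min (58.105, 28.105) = 28.105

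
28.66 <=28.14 False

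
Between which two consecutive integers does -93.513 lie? -94 and -93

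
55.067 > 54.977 True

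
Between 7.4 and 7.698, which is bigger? 7.698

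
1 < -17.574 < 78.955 False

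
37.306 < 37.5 True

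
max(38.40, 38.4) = 38.4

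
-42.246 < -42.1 True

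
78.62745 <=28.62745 False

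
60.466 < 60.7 True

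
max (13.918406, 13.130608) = 13.918406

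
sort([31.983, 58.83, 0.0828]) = [0.0828, 31.983, 58.83]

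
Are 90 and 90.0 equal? Yes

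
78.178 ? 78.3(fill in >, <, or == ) <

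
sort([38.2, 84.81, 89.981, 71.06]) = [38.2, 71.06, 84.81, 89.981]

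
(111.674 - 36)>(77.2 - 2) True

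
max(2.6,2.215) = 2.6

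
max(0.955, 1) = 1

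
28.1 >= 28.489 False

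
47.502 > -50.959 True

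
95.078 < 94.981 False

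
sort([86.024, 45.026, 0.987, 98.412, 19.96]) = [0.987, 19.96, 45.026, 86.024, 98.412]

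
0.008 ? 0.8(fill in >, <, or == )<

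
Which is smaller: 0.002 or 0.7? 0.002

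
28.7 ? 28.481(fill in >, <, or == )>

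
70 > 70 False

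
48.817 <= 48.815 False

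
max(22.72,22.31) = 22.72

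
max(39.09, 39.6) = 39.6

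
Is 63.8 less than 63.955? Yes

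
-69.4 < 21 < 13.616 False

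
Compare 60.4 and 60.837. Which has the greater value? 60.837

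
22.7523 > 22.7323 True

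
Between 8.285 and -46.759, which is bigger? 8.285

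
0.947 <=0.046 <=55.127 False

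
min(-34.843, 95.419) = -34.843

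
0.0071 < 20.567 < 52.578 True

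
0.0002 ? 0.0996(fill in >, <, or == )<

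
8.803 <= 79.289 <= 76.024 False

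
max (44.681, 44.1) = 44.681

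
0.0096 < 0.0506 True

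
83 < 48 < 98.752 False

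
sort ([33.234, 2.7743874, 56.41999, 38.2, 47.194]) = [2.7743874, 33.234, 38.2, 47.194, 56.41999]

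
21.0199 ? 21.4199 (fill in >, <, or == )<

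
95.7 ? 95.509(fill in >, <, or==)>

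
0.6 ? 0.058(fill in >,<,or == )>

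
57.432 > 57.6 False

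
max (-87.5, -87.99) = -87.5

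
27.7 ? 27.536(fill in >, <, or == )>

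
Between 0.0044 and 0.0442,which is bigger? 0.0442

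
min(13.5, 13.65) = 13.5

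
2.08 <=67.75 True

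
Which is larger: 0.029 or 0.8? 0.8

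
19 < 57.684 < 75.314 True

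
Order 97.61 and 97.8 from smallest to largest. 97.61, 97.8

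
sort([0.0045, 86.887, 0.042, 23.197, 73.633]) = [0.0045, 0.042, 23.197, 73.633, 86.887]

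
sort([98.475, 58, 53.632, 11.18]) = [11.18, 53.632, 58, 98.475]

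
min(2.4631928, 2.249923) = 2.249923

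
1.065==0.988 False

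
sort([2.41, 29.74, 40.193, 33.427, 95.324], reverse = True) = [95.324, 40.193, 33.427, 29.74, 2.41]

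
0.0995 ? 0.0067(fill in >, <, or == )>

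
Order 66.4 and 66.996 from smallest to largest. 66.4, 66.996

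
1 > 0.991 True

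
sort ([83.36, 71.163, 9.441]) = [9.441, 71.163, 83.36]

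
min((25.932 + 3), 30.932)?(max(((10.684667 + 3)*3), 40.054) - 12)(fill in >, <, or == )<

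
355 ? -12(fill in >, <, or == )>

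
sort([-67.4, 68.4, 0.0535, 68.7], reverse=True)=[68.7, 68.4, 0.0535, -67.4]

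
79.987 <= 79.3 False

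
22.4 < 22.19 False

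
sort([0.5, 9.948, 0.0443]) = [0.0443, 0.5, 9.948]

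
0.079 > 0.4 False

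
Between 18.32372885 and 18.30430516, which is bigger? 18.32372885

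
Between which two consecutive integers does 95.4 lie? 95 and 96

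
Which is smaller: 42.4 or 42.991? 42.4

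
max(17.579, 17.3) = 17.579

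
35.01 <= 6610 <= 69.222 False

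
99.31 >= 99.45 False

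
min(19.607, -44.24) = -44.24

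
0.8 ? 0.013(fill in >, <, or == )>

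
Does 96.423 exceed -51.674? Yes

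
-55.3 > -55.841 True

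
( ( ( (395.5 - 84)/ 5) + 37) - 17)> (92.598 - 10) False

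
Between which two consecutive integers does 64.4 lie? 64 and 65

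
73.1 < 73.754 True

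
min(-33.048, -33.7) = -33.7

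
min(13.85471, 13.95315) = 13.85471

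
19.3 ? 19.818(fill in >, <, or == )<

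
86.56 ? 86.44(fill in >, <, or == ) >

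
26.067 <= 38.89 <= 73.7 True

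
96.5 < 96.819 True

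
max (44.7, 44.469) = 44.7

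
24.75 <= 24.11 False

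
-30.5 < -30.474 True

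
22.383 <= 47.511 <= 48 True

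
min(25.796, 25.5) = 25.5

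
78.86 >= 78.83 True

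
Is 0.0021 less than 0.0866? Yes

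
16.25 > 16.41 False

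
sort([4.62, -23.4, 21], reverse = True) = [21, 4.62, -23.4]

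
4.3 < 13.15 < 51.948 True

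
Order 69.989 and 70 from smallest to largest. 69.989, 70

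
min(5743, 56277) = 5743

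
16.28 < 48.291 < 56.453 True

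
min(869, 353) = 353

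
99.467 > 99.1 True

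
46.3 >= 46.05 True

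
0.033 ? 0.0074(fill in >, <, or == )>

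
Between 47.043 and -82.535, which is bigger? 47.043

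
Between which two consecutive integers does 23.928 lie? 23 and 24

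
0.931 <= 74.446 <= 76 True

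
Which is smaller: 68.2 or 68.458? 68.2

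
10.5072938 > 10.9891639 False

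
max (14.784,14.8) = 14.8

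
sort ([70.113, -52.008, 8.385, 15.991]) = [-52.008, 8.385, 15.991, 70.113]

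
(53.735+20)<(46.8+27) True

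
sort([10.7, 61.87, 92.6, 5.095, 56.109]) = [5.095, 10.7, 56.109, 61.87, 92.6]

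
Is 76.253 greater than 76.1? Yes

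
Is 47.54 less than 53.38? Yes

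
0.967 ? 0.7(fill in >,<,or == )>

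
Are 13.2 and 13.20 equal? Yes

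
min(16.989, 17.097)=16.989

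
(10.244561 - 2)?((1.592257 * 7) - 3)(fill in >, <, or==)>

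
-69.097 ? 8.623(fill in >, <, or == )<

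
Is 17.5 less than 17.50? No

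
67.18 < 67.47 True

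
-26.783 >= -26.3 False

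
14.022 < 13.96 False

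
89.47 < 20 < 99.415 False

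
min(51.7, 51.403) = 51.403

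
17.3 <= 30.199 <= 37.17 True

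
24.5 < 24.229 False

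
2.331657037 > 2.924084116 False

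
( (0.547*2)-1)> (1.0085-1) True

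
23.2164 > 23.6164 False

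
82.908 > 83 False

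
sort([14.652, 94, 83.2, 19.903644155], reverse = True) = [94, 83.2, 19.903644155, 14.652]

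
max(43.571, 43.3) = 43.571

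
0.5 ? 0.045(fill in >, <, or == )>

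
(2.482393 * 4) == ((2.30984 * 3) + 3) False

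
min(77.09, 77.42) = 77.09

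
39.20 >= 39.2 True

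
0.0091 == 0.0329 False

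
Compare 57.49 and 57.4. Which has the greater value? 57.49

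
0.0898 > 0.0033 True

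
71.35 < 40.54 False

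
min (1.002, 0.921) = 0.921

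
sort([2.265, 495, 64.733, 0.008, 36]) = [0.008, 2.265, 36, 64.733, 495]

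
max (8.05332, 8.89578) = 8.89578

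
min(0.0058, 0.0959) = 0.0058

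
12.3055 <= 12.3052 False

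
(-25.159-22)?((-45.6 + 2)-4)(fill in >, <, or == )>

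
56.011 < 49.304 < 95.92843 False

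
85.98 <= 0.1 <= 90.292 False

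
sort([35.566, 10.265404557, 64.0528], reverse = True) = [64.0528, 35.566, 10.265404557]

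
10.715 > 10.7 True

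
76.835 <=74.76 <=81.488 False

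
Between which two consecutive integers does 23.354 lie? 23 and 24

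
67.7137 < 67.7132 False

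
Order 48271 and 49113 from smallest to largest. 48271, 49113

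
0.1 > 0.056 True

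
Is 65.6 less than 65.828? Yes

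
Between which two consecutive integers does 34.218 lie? 34 and 35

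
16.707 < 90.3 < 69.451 False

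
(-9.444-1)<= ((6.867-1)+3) True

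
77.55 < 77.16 False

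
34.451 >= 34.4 True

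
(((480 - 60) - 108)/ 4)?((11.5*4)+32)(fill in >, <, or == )==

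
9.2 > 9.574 False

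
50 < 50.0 False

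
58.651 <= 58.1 False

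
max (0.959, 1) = 1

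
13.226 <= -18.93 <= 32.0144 False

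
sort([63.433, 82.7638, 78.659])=[63.433, 78.659, 82.7638]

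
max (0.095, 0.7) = 0.7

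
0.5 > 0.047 True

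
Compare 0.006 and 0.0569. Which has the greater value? 0.0569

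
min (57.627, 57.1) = 57.1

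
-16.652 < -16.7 False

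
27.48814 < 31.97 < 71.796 True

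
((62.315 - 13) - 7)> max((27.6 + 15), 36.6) False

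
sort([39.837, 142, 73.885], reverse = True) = [142, 73.885, 39.837]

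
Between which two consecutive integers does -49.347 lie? -50 and -49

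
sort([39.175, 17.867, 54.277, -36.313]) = [-36.313, 17.867, 39.175, 54.277]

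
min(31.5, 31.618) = 31.5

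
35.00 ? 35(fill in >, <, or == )==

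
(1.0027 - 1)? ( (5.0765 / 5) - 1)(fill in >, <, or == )<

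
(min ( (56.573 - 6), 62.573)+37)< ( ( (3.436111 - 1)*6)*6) True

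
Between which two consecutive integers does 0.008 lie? 0 and 1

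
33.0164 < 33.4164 True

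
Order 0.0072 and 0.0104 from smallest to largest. 0.0072, 0.0104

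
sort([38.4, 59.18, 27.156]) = [27.156, 38.4, 59.18]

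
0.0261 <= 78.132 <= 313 True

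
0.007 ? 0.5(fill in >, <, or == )<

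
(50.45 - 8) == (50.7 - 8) False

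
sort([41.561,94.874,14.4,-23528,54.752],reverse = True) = [94.874,54.752,41.561,14.4,-23528]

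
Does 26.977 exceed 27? No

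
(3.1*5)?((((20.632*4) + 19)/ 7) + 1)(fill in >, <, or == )<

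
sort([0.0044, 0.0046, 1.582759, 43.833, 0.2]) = [0.0044, 0.0046, 0.2, 1.582759, 43.833]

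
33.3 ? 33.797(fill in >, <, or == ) <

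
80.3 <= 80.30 True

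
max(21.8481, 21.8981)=21.8981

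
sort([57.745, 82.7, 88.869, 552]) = [57.745, 82.7, 88.869, 552]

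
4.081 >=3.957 True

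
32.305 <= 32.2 False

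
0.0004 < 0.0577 True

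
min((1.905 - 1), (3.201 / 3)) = 0.905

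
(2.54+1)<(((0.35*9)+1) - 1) False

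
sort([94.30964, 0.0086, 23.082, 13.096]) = [0.0086, 13.096, 23.082, 94.30964]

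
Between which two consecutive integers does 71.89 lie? 71 and 72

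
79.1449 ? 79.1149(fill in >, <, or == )>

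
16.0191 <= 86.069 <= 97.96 True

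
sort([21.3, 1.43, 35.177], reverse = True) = [35.177, 21.3, 1.43]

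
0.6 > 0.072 True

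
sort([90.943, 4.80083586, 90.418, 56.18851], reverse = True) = [90.943, 90.418, 56.18851, 4.80083586]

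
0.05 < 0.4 True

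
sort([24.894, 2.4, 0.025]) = [0.025, 2.4, 24.894]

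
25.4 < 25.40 False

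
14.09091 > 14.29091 False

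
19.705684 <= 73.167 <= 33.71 False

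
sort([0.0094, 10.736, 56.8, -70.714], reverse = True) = [56.8, 10.736, 0.0094, -70.714]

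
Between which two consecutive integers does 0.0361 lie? 0 and 1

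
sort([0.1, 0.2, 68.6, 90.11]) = [0.1, 0.2, 68.6, 90.11]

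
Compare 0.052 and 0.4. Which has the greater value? 0.4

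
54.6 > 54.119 True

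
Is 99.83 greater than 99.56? Yes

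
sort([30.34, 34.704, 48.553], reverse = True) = [48.553, 34.704, 30.34]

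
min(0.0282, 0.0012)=0.0012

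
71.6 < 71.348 False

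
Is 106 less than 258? Yes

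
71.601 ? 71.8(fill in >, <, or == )<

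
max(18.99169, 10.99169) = 18.99169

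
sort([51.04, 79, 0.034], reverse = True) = [79, 51.04, 0.034]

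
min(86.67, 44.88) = 44.88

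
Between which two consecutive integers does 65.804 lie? 65 and 66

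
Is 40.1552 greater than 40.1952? No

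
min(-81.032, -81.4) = -81.4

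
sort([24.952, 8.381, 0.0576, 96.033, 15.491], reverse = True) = [96.033, 24.952, 15.491, 8.381, 0.0576]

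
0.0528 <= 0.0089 False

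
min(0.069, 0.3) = 0.069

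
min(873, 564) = 564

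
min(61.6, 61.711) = 61.6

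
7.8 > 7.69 True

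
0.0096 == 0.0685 False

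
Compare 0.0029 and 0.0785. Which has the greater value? 0.0785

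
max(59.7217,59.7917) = 59.7917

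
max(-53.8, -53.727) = -53.727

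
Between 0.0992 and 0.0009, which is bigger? 0.0992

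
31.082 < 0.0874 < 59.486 False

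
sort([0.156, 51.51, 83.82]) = [0.156, 51.51, 83.82]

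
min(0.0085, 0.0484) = 0.0085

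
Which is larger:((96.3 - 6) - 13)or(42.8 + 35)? (42.8 + 35)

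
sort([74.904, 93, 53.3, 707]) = [53.3, 74.904, 93, 707]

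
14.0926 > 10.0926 True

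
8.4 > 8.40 False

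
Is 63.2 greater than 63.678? No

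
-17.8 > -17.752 False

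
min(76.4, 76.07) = 76.07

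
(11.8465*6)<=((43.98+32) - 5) False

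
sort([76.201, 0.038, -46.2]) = [-46.2, 0.038, 76.201]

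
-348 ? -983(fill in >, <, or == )>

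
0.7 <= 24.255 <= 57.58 True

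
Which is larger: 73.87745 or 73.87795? 73.87795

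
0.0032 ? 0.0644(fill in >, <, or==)<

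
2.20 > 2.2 False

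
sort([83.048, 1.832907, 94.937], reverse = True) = [94.937, 83.048, 1.832907]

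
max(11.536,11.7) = 11.7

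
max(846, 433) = 846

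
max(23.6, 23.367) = 23.6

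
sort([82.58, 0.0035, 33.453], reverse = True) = [82.58, 33.453, 0.0035]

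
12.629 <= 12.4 False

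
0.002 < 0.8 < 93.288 True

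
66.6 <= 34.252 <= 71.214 False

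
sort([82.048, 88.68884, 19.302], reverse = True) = [88.68884, 82.048, 19.302]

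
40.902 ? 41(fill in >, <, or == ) <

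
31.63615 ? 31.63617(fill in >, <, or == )<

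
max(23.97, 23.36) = 23.97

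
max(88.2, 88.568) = 88.568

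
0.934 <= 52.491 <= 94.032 True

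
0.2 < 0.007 False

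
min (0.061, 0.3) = 0.061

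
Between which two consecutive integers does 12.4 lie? 12 and 13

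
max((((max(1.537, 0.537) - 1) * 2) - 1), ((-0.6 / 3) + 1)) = 0.8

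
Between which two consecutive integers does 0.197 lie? 0 and 1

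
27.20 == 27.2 True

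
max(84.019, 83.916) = 84.019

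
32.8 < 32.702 False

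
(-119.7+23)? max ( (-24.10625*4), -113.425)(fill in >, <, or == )<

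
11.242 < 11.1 False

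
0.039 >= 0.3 False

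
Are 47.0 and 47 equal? Yes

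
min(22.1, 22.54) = 22.1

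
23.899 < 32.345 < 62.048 True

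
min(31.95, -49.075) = -49.075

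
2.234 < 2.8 True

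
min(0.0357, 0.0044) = 0.0044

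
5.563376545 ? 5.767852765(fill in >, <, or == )<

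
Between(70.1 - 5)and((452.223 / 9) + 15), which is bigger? ((452.223 / 9) + 15)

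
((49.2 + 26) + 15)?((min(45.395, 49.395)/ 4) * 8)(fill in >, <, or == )<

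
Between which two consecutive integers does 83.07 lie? 83 and 84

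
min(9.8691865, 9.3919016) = 9.3919016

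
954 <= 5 False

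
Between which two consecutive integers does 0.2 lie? 0 and 1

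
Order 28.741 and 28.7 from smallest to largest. 28.7, 28.741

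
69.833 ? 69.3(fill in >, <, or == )>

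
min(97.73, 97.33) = 97.33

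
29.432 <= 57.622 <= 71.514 True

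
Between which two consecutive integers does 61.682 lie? 61 and 62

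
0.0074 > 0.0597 False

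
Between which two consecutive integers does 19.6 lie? 19 and 20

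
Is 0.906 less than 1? Yes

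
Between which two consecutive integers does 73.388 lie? 73 and 74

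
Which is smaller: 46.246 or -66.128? -66.128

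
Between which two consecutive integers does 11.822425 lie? 11 and 12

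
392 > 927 False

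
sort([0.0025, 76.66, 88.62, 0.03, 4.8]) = [0.0025, 0.03, 4.8, 76.66, 88.62]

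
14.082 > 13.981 True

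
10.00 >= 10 True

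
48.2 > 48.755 False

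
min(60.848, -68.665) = -68.665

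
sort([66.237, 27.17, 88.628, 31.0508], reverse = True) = [88.628, 66.237, 31.0508, 27.17]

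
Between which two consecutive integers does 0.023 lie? 0 and 1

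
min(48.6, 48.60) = 48.6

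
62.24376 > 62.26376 False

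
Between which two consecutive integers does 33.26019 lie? 33 and 34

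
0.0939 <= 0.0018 False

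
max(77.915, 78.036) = 78.036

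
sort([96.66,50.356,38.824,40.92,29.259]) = [29.259,38.824,40.92,50.356,96.66]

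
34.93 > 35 False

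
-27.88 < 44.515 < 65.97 True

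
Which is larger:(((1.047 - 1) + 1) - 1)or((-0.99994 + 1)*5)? (((1.047 - 1) + 1) - 1)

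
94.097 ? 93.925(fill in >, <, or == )>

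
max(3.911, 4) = 4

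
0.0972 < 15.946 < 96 True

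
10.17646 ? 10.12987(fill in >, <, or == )>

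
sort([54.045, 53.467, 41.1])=[41.1, 53.467, 54.045]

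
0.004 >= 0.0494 False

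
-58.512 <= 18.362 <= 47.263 True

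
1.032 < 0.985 False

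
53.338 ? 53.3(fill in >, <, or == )>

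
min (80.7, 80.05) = 80.05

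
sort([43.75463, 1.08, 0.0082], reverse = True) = [43.75463, 1.08, 0.0082]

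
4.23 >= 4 True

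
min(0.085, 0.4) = 0.085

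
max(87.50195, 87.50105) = 87.50195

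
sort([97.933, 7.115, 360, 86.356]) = [7.115, 86.356, 97.933, 360]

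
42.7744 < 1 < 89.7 False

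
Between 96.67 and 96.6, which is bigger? 96.67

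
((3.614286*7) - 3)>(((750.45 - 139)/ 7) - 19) False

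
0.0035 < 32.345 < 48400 True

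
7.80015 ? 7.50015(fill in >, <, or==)>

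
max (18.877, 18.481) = 18.877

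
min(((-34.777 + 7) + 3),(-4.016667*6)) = -24.777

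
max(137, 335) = 335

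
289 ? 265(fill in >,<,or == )>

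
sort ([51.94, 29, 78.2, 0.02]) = [0.02, 29, 51.94, 78.2]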